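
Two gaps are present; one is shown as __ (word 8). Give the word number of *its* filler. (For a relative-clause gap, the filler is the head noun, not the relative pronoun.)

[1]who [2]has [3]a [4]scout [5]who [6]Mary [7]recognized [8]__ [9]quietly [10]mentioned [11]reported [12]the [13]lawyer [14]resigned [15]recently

The marked gap is inside the relative clause, the direct object of "recognized".
Its filler is the head noun "scout" (via "who"), at word 4.
(The other dependency links word 1 to a gap after word 10.)

4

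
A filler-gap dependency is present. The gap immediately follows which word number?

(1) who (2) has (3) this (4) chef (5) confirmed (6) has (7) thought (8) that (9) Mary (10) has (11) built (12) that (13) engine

5

The displaced element is "who" (word 1).
It is linked across 1 clause boundary (Ø).
It functions as the subject of "thought", so the gap sits immediately after word 5 ("confirmed").
Base order: This chef has confirmed who has thought that Mary has built that engine.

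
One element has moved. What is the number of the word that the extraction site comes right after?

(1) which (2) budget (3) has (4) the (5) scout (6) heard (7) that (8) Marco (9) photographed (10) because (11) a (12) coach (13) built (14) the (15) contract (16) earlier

The displaced element is "which budget" (word 2).
It is linked across 1 clause boundary (that).
It functions as the direct object of "photographed", so the gap sits immediately after word 9 ("photographed").
Base order: The scout has heard that Marco photographed which budget because a coach built the contract earlier.

9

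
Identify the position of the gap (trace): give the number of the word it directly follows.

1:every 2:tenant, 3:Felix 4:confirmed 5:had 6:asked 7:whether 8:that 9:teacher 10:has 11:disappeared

4

The displaced element is "every tenant" (word 2).
It is linked across 1 clause boundary (Ø).
It functions as the subject of "asked", so the gap sits immediately after word 4 ("confirmed").
Base order: Felix confirmed that every tenant had asked whether that teacher has disappeared.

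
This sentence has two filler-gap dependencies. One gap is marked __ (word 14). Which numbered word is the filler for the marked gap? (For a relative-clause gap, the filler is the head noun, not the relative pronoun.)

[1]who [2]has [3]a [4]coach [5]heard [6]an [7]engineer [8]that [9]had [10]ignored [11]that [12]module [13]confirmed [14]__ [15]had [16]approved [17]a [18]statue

The marked gap is the subject of "approved".
Its filler is the fronted wh-phrase "who", at word 1.
(The other dependency links word 7 to a gap after word 8.)

1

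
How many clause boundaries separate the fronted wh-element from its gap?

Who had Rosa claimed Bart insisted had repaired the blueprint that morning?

"who" is extracted from the subject of "repaired".
Boundaries crossed, outermost first: [Ø], [Ø] — 2 in total.

2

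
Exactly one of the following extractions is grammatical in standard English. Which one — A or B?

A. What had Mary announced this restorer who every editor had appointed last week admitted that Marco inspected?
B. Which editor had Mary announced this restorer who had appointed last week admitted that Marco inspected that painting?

A

In B, the wh-phrase is extracted from inside a complex-NP island (relative clause) (introduced by "who"), which blocks movement.
In A, the extraction path crosses only that-complement boundaries, which are transparent.
So A is grammatical.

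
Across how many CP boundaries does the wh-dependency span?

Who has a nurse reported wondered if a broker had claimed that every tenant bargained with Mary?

"who" is extracted from the subject of "wondered".
Boundaries crossed, outermost first: [Ø] — 1 in total.

1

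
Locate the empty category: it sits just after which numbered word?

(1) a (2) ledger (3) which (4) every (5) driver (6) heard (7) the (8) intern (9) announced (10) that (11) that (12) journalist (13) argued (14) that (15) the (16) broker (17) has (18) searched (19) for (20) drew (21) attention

The displaced element is "a ledger" (word 2).
It is linked across 3 clause boundaries (Ø → that → that).
It functions as the object of the preposition "for" of "searched", so the gap sits immediately after word 19 ("for").
Base order: Every driver heard the intern announced that that journalist argued that the broker has searched for a ledger.

19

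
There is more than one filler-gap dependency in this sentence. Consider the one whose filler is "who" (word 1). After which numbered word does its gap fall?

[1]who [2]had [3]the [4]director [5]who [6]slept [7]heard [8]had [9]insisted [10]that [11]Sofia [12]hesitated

7

The displaced element is "who" (word 1).
It is linked across 1 clause boundary (Ø).
It functions as the subject of "insisted", so the gap sits immediately after word 7 ("heard").
Base order: The director who slept had heard who had insisted that Sofia hesitated.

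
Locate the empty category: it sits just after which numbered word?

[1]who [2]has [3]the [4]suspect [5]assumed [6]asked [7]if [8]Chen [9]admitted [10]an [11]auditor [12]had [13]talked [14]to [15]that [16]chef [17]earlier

The displaced element is "who" (word 1).
It is linked across 1 clause boundary (Ø).
It functions as the subject of "asked", so the gap sits immediately after word 5 ("assumed").
Base order: The suspect has assumed that who asked if Chen admitted an auditor had talked to that chef earlier.

5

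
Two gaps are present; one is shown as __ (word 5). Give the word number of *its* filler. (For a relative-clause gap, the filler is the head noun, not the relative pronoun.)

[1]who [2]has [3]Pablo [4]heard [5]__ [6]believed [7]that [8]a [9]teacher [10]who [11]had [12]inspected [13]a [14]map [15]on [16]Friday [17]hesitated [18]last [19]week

The marked gap is the subject of "believed".
Its filler is the fronted wh-phrase "who", at word 1.
(The other dependency links word 9 to a gap after word 10.)

1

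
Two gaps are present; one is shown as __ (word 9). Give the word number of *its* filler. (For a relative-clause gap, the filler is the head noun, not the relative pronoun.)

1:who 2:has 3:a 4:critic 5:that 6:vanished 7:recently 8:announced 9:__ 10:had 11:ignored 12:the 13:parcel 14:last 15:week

1

The marked gap is the subject of "ignored".
Its filler is the fronted wh-phrase "who", at word 1.
(The other dependency links word 4 to a gap after word 5.)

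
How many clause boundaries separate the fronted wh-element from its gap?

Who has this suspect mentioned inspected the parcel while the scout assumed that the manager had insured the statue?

1

"who" is extracted from the subject of "inspected".
Boundaries crossed, outermost first: [Ø] — 1 in total.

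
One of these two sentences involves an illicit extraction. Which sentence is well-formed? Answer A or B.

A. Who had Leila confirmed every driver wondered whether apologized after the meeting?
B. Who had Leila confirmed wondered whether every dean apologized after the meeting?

In A, the wh-phrase is extracted from inside a wh-island (introduced by "whether"), which blocks movement.
In B, the extraction path crosses only that-complement boundaries, which are transparent.
So B is grammatical.

B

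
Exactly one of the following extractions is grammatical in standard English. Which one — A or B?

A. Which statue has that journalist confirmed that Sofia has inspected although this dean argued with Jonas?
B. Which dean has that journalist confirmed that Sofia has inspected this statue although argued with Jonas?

A

In B, the wh-phrase is extracted from inside an adjunct island (introduced by "although"), which blocks movement.
In A, the extraction path crosses only that-complement boundaries, which are transparent.
So A is grammatical.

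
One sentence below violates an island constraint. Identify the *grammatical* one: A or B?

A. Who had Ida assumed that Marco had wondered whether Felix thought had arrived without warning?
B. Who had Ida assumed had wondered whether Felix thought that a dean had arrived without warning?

B

In A, the wh-phrase is extracted from inside a wh-island (introduced by "whether"), which blocks movement.
In B, the extraction path crosses only that-complement boundaries, which are transparent.
So B is grammatical.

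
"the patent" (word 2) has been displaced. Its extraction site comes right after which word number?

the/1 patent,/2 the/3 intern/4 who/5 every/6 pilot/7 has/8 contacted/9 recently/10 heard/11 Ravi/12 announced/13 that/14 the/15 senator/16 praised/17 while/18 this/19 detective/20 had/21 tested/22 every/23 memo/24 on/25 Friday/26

17

The displaced element is "the patent" (word 2).
It is linked across 2 clause boundaries (Ø → that).
It functions as the direct object of "praised", so the gap sits immediately after word 17 ("praised").
Base order: The intern who every pilot has contacted recently heard Ravi announced that the senator praised the patent while this detective had tested every memo on Friday.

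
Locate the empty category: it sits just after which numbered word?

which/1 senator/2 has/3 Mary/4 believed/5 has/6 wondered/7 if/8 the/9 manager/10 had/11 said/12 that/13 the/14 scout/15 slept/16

5

The displaced element is "which senator" (word 2).
It is linked across 1 clause boundary (Ø).
It functions as the subject of "wondered", so the gap sits immediately after word 5 ("believed").
Base order: Mary has believed that which senator has wondered if the manager had said that the scout slept.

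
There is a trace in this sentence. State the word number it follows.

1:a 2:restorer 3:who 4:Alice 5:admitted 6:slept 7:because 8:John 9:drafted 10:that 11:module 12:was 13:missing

5

The displaced element is "a restorer" (word 2).
It is linked across 1 clause boundary (Ø).
It functions as the subject of "slept", so the gap sits immediately after word 5 ("admitted").
Base order: Alice admitted that a restorer slept because John drafted that module.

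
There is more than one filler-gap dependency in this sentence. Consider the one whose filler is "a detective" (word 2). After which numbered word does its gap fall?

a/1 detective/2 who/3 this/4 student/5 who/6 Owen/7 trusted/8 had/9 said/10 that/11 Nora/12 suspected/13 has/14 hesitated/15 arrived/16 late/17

13

The displaced element is "a detective" (word 2).
It is linked across 2 clause boundaries (that → Ø).
It functions as the subject of "hesitated", so the gap sits immediately after word 13 ("suspected").
Base order: This student who Owen trusted had said that Nora suspected that a detective has hesitated.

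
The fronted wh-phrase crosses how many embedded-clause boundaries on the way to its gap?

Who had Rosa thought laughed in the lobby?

1

"who" is extracted from the subject of "laughed".
Boundaries crossed, outermost first: [Ø] — 1 in total.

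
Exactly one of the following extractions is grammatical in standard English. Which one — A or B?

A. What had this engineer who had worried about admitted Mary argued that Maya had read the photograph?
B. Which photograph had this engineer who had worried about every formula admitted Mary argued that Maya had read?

B

In A, the wh-phrase is extracted from inside a complex-NP island (relative clause) (introduced by "who"), which blocks movement.
In B, the extraction path crosses only that-complement boundaries, which are transparent.
So B is grammatical.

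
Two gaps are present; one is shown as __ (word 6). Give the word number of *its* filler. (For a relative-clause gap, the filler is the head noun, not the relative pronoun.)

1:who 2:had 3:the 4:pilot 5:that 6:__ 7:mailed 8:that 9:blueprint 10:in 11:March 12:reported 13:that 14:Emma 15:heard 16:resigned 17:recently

4

The marked gap is inside the relative clause, the subject of "mailed".
Its filler is the head noun "pilot" (via "that"), at word 4.
(The other dependency links word 1 to a gap after word 15.)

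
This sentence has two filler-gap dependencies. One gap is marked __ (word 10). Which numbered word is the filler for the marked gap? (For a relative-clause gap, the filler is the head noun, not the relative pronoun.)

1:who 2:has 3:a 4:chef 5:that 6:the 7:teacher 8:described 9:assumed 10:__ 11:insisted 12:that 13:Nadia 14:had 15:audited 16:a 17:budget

The marked gap is the subject of "insisted".
Its filler is the fronted wh-phrase "who", at word 1.
(The other dependency links word 4 to a gap after word 8.)

1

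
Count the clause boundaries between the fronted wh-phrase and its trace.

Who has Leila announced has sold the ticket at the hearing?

"who" is extracted from the subject of "sold".
Boundaries crossed, outermost first: [Ø] — 1 in total.

1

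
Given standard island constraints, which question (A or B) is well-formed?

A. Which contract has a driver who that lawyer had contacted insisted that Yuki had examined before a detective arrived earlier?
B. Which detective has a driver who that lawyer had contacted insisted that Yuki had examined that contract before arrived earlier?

In B, the wh-phrase is extracted from inside an adjunct island (introduced by "before"), which blocks movement.
In A, the extraction path crosses only that-complement boundaries, which are transparent.
So A is grammatical.

A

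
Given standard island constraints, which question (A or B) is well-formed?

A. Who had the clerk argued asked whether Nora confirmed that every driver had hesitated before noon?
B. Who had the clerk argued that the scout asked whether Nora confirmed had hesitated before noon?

A

In B, the wh-phrase is extracted from inside a wh-island (introduced by "whether"), which blocks movement.
In A, the extraction path crosses only that-complement boundaries, which are transparent.
So A is grammatical.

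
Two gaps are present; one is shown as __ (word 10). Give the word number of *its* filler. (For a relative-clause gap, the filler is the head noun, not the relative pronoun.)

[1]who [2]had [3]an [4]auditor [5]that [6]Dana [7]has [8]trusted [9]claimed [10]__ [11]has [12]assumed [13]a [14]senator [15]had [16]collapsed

1

The marked gap is the subject of "assumed".
Its filler is the fronted wh-phrase "who", at word 1.
(The other dependency links word 4 to a gap after word 8.)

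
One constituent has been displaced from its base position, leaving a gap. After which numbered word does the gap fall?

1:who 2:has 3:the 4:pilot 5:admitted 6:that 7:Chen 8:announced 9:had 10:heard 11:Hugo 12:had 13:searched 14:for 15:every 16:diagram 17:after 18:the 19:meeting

8

The displaced element is "who" (word 1).
It is linked across 2 clause boundaries (that → Ø).
It functions as the subject of "heard", so the gap sits immediately after word 8 ("announced").
Base order: The pilot has admitted that Chen announced who had heard Hugo had searched for every diagram after the meeting.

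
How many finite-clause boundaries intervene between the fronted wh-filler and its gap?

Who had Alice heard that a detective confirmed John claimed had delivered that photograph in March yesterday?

"who" is extracted from the subject of "delivered".
Boundaries crossed, outermost first: [that], [Ø], [Ø] — 3 in total.

3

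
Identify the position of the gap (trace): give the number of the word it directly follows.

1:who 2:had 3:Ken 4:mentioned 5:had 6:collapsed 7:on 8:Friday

The displaced element is "who" (word 1).
It is linked across 1 clause boundary (Ø).
It functions as the subject of "collapsed", so the gap sits immediately after word 4 ("mentioned").
Base order: Ken had mentioned that who had collapsed on Friday.

4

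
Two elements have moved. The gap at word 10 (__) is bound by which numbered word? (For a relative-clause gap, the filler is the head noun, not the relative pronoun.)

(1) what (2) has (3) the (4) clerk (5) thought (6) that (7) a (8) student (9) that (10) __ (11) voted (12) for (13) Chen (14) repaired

The marked gap is inside the relative clause, the subject of "voted".
Its filler is the head noun "student" (via "that"), at word 8.
(The other dependency links word 1 to a gap after word 14.)

8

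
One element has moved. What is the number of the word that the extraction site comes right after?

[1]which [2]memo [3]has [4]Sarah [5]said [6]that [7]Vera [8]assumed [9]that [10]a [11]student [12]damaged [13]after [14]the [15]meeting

12

The displaced element is "which memo" (word 2).
It is linked across 2 clause boundaries (that → that).
It functions as the direct object of "damaged", so the gap sits immediately after word 12 ("damaged").
Base order: Sarah has said that Vera assumed that a student damaged which memo after the meeting.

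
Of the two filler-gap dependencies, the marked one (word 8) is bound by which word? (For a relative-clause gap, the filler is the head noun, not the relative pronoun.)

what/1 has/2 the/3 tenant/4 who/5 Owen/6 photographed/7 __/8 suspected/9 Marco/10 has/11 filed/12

The marked gap is inside the relative clause, the direct object of "photographed".
Its filler is the head noun "tenant" (via "who"), at word 4.
(The other dependency links word 1 to a gap after word 12.)

4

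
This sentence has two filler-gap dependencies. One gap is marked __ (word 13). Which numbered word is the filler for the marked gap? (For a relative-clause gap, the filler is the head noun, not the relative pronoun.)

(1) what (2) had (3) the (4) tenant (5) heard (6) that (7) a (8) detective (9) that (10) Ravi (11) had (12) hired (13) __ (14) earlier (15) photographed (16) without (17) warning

8

The marked gap is inside the relative clause, the direct object of "hired".
Its filler is the head noun "detective" (via "that"), at word 8.
(The other dependency links word 1 to a gap after word 15.)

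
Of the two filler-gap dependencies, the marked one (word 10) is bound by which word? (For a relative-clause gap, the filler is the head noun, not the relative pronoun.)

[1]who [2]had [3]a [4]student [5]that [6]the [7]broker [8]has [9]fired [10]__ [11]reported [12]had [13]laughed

4

The marked gap is inside the relative clause, the direct object of "fired".
Its filler is the head noun "student" (via "that"), at word 4.
(The other dependency links word 1 to a gap after word 11.)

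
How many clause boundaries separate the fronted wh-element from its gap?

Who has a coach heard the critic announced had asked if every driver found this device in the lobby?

2

"who" is extracted from the subject of "asked".
Boundaries crossed, outermost first: [Ø], [Ø] — 2 in total.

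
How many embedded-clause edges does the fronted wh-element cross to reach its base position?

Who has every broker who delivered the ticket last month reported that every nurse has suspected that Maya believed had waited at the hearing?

"who" is extracted from the subject of "waited".
Boundaries crossed, outermost first: [that], [that], [Ø] — 3 in total.

3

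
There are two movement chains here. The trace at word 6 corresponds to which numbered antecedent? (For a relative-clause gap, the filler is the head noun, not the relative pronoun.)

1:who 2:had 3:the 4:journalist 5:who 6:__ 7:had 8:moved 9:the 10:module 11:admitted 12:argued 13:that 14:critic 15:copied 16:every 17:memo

4

The marked gap is inside the relative clause, the subject of "moved".
Its filler is the head noun "journalist" (via "who"), at word 4.
(The other dependency links word 1 to a gap after word 11.)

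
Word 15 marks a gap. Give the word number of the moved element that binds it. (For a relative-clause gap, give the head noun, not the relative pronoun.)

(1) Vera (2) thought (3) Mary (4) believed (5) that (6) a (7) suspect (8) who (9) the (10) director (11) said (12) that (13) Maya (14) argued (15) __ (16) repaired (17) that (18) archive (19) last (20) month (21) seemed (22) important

7

The gap at 15 is the subject of "repaired", inside a relative clause.
The relative pronoun is "who" (word 8); it is bound by the head noun immediately before it.
Its filler is the head noun "suspect", at word 7.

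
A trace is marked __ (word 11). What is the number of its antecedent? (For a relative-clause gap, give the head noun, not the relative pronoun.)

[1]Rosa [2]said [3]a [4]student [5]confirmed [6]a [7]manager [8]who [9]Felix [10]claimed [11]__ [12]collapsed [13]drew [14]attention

7

The gap at 11 is the subject of "collapsed", inside a relative clause.
The relative pronoun is "who" (word 8); it is bound by the head noun immediately before it.
Its filler is the head noun "manager", at word 7.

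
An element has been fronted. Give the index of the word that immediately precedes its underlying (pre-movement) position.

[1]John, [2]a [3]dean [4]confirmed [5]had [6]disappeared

The displaced element is "John" (word 1).
It is linked across 1 clause boundary (Ø).
It functions as the subject of "disappeared", so the gap sits immediately after word 4 ("confirmed").
Base order: A dean confirmed that John had disappeared.

4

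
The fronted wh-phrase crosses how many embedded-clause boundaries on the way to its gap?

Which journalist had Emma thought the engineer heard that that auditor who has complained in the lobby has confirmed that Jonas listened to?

3

"which journalist" is extracted from the PP object of "listened".
Boundaries crossed, outermost first: [Ø], [that], [that] — 3 in total.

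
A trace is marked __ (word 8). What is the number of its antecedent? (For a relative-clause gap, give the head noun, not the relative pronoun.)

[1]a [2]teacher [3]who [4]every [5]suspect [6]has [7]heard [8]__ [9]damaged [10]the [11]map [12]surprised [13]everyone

2

The gap at 8 is the subject of "damaged", inside a relative clause.
The relative pronoun is "who" (word 3); it is bound by the head noun immediately before it.
Its filler is the head noun "teacher", at word 2.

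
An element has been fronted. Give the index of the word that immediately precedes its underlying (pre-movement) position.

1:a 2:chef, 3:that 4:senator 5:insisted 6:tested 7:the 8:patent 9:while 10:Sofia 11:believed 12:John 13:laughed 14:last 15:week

The displaced element is "a chef" (word 2).
It is linked across 1 clause boundary (Ø).
It functions as the subject of "tested", so the gap sits immediately after word 5 ("insisted").
Base order: That senator insisted a chef tested the patent while Sofia believed John laughed last week.

5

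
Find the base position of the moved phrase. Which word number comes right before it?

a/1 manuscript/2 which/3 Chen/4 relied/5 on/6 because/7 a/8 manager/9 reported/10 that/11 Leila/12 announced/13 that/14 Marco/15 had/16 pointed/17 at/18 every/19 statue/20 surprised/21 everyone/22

The displaced element is "a manuscript" (word 2).
It functions as the object of the preposition "on" of "relied", so the gap sits immediately after word 6 ("on").
Base order: Chen relied on a manuscript because a manager reported that Leila announced that Marco had pointed at every statue.

6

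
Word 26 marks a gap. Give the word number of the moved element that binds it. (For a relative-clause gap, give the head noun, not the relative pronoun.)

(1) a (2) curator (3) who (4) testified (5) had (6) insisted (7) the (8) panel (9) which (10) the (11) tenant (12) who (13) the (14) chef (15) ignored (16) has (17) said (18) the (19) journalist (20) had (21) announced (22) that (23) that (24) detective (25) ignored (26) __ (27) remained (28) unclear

8

The gap at 26 is the object of "ignored", inside a relative clause.
The relative pronoun is "which" (word 9); it is bound by the head noun immediately before it.
Its filler is the head noun "panel", at word 8.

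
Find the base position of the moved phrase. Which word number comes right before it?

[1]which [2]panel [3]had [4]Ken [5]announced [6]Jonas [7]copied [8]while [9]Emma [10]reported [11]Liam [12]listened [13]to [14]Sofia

The displaced element is "which panel" (word 2).
It is linked across 1 clause boundary (Ø).
It functions as the direct object of "copied", so the gap sits immediately after word 7 ("copied").
Base order: Ken had announced Jonas copied which panel while Emma reported Liam listened to Sofia.

7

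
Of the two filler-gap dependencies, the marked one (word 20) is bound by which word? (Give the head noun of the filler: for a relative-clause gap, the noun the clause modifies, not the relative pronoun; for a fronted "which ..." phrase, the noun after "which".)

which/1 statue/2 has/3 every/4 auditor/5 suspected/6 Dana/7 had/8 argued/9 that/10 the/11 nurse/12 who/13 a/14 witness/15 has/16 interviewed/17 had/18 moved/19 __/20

The marked gap is the direct object of "moved".
Its filler is the fronted wh-phrase "which statue", at word 2.
(The other dependency links word 12 to a gap after word 17.)

2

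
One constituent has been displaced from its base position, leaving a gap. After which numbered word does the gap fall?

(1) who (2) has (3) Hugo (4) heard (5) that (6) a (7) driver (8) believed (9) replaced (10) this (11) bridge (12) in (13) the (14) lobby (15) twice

8

The displaced element is "who" (word 1).
It is linked across 2 clause boundaries (that → Ø).
It functions as the subject of "replaced", so the gap sits immediately after word 8 ("believed").
Base order: Hugo has heard that a driver believed who replaced this bridge in the lobby twice.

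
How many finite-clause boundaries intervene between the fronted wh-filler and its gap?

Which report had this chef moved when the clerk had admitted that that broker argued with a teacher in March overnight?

0

"which report" originates inside the matrix clause — no clause boundary is crossed.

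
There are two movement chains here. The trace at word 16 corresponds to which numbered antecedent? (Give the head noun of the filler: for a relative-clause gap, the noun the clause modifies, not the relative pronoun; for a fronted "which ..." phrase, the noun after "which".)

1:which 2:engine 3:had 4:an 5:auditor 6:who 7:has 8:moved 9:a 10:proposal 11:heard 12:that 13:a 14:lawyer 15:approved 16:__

The marked gap is the direct object of "approved".
Its filler is the fronted wh-phrase "which engine", at word 2.
(The other dependency links word 5 to a gap after word 6.)

2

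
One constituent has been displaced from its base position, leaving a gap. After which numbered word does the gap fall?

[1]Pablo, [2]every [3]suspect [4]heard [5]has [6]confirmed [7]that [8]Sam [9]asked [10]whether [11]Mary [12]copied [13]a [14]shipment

4

The displaced element is "Pablo" (word 1).
It is linked across 1 clause boundary (Ø).
It functions as the subject of "confirmed", so the gap sits immediately after word 4 ("heard").
Base order: Every suspect heard that Pablo has confirmed that Sam asked whether Mary copied a shipment.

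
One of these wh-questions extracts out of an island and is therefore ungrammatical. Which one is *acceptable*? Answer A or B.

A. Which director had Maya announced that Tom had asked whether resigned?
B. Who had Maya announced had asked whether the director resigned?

B

In A, the wh-phrase is extracted from inside a wh-island (introduced by "whether"), which blocks movement.
In B, the extraction path crosses only that-complement boundaries, which are transparent.
So B is grammatical.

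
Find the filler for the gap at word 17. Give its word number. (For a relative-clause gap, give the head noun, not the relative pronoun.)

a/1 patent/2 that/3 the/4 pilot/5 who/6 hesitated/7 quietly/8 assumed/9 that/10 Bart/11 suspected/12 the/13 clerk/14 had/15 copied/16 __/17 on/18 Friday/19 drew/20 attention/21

2

The gap at 17 is the object of "copied", inside a relative clause.
The relative pronoun is "that" (word 3); it is bound by the head noun immediately before it.
Its filler is the head noun "patent", at word 2.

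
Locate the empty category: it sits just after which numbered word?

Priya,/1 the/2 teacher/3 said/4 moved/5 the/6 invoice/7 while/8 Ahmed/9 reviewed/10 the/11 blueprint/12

The displaced element is "Priya" (word 1).
It is linked across 1 clause boundary (Ø).
It functions as the subject of "moved", so the gap sits immediately after word 4 ("said").
Base order: The teacher said that Priya moved the invoice while Ahmed reviewed the blueprint.

4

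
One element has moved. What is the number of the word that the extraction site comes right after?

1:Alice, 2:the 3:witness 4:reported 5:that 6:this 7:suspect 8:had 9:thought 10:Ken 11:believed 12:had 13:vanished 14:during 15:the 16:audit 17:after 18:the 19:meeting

11

The displaced element is "Alice" (word 1).
It is linked across 3 clause boundaries (that → Ø → Ø).
It functions as the subject of "vanished", so the gap sits immediately after word 11 ("believed").
Base order: The witness reported that this suspect had thought Ken believed that Alice had vanished during the audit after the meeting.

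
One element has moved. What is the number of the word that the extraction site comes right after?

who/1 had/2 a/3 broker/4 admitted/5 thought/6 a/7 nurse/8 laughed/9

The displaced element is "who" (word 1).
It is linked across 1 clause boundary (Ø).
It functions as the subject of "thought", so the gap sits immediately after word 5 ("admitted").
Base order: A broker had admitted that who thought a nurse laughed.

5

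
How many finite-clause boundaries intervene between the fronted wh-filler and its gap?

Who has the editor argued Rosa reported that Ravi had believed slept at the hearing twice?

"who" is extracted from the subject of "slept".
Boundaries crossed, outermost first: [Ø], [that], [Ø] — 3 in total.

3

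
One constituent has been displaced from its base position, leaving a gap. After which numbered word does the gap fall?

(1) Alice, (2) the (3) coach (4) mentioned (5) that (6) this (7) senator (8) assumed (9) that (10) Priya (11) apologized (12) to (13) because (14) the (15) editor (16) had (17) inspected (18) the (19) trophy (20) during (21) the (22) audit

The displaced element is "Alice" (word 1).
It is linked across 2 clause boundaries (that → that).
It functions as the object of the preposition "to" of "apologized", so the gap sits immediately after word 12 ("to").
Base order: The coach mentioned that this senator assumed that Priya apologized to Alice because the editor had inspected the trophy during the audit.

12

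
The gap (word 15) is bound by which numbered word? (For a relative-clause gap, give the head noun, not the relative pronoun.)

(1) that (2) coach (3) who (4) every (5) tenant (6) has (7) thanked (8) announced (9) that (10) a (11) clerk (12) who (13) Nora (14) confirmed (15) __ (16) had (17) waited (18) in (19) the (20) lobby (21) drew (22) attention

11

The gap at 15 is the subject of "waited", inside a relative clause.
The relative pronoun is "who" (word 12); it is bound by the head noun immediately before it.
Its filler is the head noun "clerk", at word 11.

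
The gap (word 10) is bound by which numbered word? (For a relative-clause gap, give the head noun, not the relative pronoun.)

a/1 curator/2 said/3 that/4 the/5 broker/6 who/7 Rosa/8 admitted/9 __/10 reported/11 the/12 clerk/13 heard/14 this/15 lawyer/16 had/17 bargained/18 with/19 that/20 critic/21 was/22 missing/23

6

The gap at 10 is the subject of "reported", inside a relative clause.
The relative pronoun is "who" (word 7); it is bound by the head noun immediately before it.
Its filler is the head noun "broker", at word 6.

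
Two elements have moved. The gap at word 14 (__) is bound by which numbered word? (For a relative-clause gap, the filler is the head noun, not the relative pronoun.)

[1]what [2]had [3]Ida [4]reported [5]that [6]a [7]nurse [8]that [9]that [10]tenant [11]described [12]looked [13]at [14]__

1

The marked gap is the object of the preposition "at" of "looked".
Its filler is the fronted wh-phrase "what", at word 1.
(The other dependency links word 7 to a gap after word 11.)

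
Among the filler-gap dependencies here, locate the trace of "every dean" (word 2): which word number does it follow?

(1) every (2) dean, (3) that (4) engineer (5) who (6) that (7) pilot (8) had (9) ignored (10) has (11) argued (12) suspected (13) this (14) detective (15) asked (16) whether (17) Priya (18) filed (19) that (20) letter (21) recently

11

The displaced element is "every dean" (word 2).
It is linked across 1 clause boundary (Ø).
It functions as the subject of "suspected", so the gap sits immediately after word 11 ("argued").
Base order: That engineer who that pilot had ignored has argued that every dean suspected this detective asked whether Priya filed that letter recently.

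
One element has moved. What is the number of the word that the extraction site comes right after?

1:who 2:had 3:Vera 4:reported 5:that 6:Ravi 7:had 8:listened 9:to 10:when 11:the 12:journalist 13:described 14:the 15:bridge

9

The displaced element is "who" (word 1).
It is linked across 1 clause boundary (that).
It functions as the object of the preposition "to" of "listened", so the gap sits immediately after word 9 ("to").
Base order: Vera had reported that Ravi had listened to who when the journalist described the bridge.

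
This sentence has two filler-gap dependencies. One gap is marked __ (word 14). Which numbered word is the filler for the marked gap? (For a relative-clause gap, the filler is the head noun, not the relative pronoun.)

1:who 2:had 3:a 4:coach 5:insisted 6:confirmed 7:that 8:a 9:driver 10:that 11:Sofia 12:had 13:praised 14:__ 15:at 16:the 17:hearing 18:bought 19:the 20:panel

The marked gap is inside the relative clause, the direct object of "praised".
Its filler is the head noun "driver" (via "that"), at word 9.
(The other dependency links word 1 to a gap after word 5.)

9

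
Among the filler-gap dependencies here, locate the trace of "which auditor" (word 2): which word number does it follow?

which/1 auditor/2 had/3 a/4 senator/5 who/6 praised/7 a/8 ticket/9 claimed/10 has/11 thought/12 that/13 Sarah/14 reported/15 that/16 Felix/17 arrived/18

The displaced element is "which auditor" (word 2).
It is linked across 1 clause boundary (Ø).
It functions as the subject of "thought", so the gap sits immediately after word 10 ("claimed").
Base order: A senator who praised a ticket had claimed which auditor has thought that Sarah reported that Felix arrived.

10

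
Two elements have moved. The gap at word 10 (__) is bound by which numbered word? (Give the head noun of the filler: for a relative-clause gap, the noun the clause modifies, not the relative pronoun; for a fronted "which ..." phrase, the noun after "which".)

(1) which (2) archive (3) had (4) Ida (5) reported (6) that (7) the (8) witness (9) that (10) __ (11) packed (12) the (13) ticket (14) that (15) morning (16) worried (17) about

The marked gap is inside the relative clause, the subject of "packed".
Its filler is the head noun "witness" (via "that"), at word 8.
(The other dependency links word 2 to a gap after word 17.)

8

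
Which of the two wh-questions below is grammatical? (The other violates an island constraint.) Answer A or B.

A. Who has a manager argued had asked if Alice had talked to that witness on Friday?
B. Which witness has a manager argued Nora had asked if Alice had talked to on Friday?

In B, the wh-phrase is extracted from inside a wh-island (introduced by "if"), which blocks movement.
In A, the extraction path crosses only that-complement boundaries, which are transparent.
So A is grammatical.

A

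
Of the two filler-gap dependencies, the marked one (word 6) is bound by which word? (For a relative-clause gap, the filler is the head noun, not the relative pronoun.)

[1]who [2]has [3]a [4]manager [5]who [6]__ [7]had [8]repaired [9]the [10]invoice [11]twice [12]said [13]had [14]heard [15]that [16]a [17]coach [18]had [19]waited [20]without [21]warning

The marked gap is inside the relative clause, the subject of "repaired".
Its filler is the head noun "manager" (via "who"), at word 4.
(The other dependency links word 1 to a gap after word 12.)

4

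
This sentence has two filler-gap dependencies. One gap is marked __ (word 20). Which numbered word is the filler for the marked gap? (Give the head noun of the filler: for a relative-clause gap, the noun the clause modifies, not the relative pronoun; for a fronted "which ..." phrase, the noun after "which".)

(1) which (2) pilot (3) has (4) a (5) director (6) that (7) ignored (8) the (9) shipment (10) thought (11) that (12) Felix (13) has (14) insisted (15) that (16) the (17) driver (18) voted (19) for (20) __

The marked gap is the object of the preposition "for" of "voted".
Its filler is the fronted wh-phrase "which pilot", at word 2.
(The other dependency links word 5 to a gap after word 6.)

2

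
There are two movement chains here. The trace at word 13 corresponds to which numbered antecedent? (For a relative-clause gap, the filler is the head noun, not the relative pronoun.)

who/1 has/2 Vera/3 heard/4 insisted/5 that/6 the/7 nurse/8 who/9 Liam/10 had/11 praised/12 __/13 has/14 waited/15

8

The marked gap is inside the relative clause, the direct object of "praised".
Its filler is the head noun "nurse" (via "who"), at word 8.
(The other dependency links word 1 to a gap after word 4.)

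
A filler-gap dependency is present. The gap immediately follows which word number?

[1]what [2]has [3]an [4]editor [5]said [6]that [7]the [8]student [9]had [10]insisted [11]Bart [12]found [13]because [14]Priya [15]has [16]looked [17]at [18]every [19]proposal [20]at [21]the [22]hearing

12

The displaced element is "what" (word 1).
It is linked across 2 clause boundaries (that → Ø).
It functions as the direct object of "found", so the gap sits immediately after word 12 ("found").
Base order: An editor has said that the student had insisted Bart found what because Priya has looked at every proposal at the hearing.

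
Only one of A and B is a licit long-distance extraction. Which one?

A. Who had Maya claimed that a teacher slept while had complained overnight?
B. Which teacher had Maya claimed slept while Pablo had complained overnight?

In A, the wh-phrase is extracted from inside an adjunct island (introduced by "while"), which blocks movement.
In B, the extraction path crosses only that-complement boundaries, which are transparent.
So B is grammatical.

B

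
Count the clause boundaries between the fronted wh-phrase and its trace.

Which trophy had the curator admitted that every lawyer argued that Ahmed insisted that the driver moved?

3

"which trophy" is extracted from the object of "moved".
Boundaries crossed, outermost first: [that], [that], [that] — 3 in total.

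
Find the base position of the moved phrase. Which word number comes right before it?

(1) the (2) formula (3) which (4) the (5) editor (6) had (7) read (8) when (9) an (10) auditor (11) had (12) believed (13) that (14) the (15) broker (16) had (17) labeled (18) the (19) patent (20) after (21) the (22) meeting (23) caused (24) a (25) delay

7

The displaced element is "the formula" (word 2).
It functions as the direct object of "read", so the gap sits immediately after word 7 ("read").
Base order: The editor had read the formula when an auditor had believed that the broker had labeled the patent after the meeting.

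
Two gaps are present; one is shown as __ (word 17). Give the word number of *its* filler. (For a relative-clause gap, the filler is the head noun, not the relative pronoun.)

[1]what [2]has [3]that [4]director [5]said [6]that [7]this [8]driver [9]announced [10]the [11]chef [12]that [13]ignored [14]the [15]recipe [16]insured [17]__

1

The marked gap is the direct object of "insured".
Its filler is the fronted wh-phrase "what", at word 1.
(The other dependency links word 11 to a gap after word 12.)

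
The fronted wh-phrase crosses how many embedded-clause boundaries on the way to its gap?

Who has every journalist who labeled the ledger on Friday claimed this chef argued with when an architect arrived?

1

"who" is extracted from the PP object of "argued".
Boundaries crossed, outermost first: [Ø] — 1 in total.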